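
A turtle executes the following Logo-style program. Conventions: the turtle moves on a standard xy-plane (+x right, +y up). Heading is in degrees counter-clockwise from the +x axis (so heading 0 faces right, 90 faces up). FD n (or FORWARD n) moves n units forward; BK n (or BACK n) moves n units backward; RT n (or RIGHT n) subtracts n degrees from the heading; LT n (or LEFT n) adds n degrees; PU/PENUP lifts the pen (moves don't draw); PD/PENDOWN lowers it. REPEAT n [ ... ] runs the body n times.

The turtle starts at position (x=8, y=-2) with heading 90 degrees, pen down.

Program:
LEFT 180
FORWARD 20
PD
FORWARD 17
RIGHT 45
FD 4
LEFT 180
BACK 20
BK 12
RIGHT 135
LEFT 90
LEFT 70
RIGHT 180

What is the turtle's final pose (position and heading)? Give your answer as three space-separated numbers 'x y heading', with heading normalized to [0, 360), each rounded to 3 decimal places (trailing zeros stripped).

Answer: -17.456 -64.456 250

Derivation:
Executing turtle program step by step:
Start: pos=(8,-2), heading=90, pen down
LT 180: heading 90 -> 270
FD 20: (8,-2) -> (8,-22) [heading=270, draw]
PD: pen down
FD 17: (8,-22) -> (8,-39) [heading=270, draw]
RT 45: heading 270 -> 225
FD 4: (8,-39) -> (5.172,-41.828) [heading=225, draw]
LT 180: heading 225 -> 45
BK 20: (5.172,-41.828) -> (-8.971,-55.971) [heading=45, draw]
BK 12: (-8.971,-55.971) -> (-17.456,-64.456) [heading=45, draw]
RT 135: heading 45 -> 270
LT 90: heading 270 -> 0
LT 70: heading 0 -> 70
RT 180: heading 70 -> 250
Final: pos=(-17.456,-64.456), heading=250, 5 segment(s) drawn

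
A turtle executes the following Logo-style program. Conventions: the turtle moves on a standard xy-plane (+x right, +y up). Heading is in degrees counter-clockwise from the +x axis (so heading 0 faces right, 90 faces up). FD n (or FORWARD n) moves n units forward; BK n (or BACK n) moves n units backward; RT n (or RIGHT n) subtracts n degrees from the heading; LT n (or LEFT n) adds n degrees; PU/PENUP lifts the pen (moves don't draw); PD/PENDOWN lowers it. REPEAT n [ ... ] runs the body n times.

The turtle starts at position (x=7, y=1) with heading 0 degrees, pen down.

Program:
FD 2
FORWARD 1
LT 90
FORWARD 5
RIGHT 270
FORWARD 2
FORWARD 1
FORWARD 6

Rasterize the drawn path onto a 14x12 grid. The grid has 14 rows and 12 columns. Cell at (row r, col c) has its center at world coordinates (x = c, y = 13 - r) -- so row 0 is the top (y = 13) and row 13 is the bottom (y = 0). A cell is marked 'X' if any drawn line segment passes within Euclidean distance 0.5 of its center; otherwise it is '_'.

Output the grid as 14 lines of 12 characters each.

Segment 0: (7,1) -> (9,1)
Segment 1: (9,1) -> (10,1)
Segment 2: (10,1) -> (10,6)
Segment 3: (10,6) -> (8,6)
Segment 4: (8,6) -> (7,6)
Segment 5: (7,6) -> (1,6)

Answer: ____________
____________
____________
____________
____________
____________
____________
_XXXXXXXXXX_
__________X_
__________X_
__________X_
__________X_
_______XXXX_
____________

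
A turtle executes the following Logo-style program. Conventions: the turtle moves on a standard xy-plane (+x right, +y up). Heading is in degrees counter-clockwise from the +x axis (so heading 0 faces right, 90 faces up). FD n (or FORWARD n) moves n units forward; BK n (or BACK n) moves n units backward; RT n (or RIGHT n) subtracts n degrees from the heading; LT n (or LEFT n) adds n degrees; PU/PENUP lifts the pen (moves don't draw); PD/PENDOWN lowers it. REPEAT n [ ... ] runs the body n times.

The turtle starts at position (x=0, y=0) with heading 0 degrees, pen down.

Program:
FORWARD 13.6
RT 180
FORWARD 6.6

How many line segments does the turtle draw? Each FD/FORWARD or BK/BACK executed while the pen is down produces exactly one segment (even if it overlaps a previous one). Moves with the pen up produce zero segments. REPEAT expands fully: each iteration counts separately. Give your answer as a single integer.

Answer: 2

Derivation:
Executing turtle program step by step:
Start: pos=(0,0), heading=0, pen down
FD 13.6: (0,0) -> (13.6,0) [heading=0, draw]
RT 180: heading 0 -> 180
FD 6.6: (13.6,0) -> (7,0) [heading=180, draw]
Final: pos=(7,0), heading=180, 2 segment(s) drawn
Segments drawn: 2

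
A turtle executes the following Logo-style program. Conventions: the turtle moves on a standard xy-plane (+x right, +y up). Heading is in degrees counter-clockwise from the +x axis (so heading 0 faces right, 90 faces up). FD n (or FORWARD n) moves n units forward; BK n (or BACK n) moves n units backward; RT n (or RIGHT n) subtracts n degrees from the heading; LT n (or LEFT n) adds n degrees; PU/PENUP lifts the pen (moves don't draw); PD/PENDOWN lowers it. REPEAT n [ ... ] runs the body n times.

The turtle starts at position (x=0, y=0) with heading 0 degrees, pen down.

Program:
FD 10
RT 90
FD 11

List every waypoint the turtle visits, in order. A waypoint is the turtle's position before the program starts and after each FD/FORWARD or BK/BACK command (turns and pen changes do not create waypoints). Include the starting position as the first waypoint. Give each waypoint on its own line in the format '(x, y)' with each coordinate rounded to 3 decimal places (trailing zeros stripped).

Executing turtle program step by step:
Start: pos=(0,0), heading=0, pen down
FD 10: (0,0) -> (10,0) [heading=0, draw]
RT 90: heading 0 -> 270
FD 11: (10,0) -> (10,-11) [heading=270, draw]
Final: pos=(10,-11), heading=270, 2 segment(s) drawn
Waypoints (3 total):
(0, 0)
(10, 0)
(10, -11)

Answer: (0, 0)
(10, 0)
(10, -11)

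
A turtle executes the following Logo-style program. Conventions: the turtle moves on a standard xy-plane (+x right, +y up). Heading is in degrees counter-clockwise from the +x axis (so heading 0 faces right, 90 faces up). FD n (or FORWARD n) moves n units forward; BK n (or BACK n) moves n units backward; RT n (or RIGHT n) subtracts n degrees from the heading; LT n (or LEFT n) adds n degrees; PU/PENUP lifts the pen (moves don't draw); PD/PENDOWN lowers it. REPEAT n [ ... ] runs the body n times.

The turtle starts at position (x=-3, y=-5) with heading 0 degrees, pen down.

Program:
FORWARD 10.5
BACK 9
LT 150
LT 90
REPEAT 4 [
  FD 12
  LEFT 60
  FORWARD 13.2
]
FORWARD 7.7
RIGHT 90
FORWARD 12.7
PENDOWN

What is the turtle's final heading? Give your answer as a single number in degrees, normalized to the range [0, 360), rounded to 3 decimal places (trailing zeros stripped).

Answer: 30

Derivation:
Executing turtle program step by step:
Start: pos=(-3,-5), heading=0, pen down
FD 10.5: (-3,-5) -> (7.5,-5) [heading=0, draw]
BK 9: (7.5,-5) -> (-1.5,-5) [heading=0, draw]
LT 150: heading 0 -> 150
LT 90: heading 150 -> 240
REPEAT 4 [
  -- iteration 1/4 --
  FD 12: (-1.5,-5) -> (-7.5,-15.392) [heading=240, draw]
  LT 60: heading 240 -> 300
  FD 13.2: (-7.5,-15.392) -> (-0.9,-26.824) [heading=300, draw]
  -- iteration 2/4 --
  FD 12: (-0.9,-26.824) -> (5.1,-37.216) [heading=300, draw]
  LT 60: heading 300 -> 0
  FD 13.2: (5.1,-37.216) -> (18.3,-37.216) [heading=0, draw]
  -- iteration 3/4 --
  FD 12: (18.3,-37.216) -> (30.3,-37.216) [heading=0, draw]
  LT 60: heading 0 -> 60
  FD 13.2: (30.3,-37.216) -> (36.9,-25.785) [heading=60, draw]
  -- iteration 4/4 --
  FD 12: (36.9,-25.785) -> (42.9,-15.392) [heading=60, draw]
  LT 60: heading 60 -> 120
  FD 13.2: (42.9,-15.392) -> (36.3,-3.961) [heading=120, draw]
]
FD 7.7: (36.3,-3.961) -> (32.45,2.708) [heading=120, draw]
RT 90: heading 120 -> 30
FD 12.7: (32.45,2.708) -> (43.449,9.058) [heading=30, draw]
PD: pen down
Final: pos=(43.449,9.058), heading=30, 12 segment(s) drawn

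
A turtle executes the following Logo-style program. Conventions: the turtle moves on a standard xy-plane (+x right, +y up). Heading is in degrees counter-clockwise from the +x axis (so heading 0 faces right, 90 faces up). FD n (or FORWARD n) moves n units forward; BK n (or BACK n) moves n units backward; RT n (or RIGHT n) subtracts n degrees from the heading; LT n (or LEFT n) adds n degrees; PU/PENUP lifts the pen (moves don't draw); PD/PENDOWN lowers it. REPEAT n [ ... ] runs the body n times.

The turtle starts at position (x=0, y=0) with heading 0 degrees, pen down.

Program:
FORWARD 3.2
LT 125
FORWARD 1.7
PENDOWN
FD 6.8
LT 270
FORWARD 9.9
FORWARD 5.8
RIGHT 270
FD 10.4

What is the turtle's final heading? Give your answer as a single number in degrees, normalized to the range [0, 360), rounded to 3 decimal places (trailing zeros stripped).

Executing turtle program step by step:
Start: pos=(0,0), heading=0, pen down
FD 3.2: (0,0) -> (3.2,0) [heading=0, draw]
LT 125: heading 0 -> 125
FD 1.7: (3.2,0) -> (2.225,1.393) [heading=125, draw]
PD: pen down
FD 6.8: (2.225,1.393) -> (-1.675,6.963) [heading=125, draw]
LT 270: heading 125 -> 35
FD 9.9: (-1.675,6.963) -> (6.434,12.641) [heading=35, draw]
FD 5.8: (6.434,12.641) -> (11.185,15.968) [heading=35, draw]
RT 270: heading 35 -> 125
FD 10.4: (11.185,15.968) -> (5.22,24.487) [heading=125, draw]
Final: pos=(5.22,24.487), heading=125, 6 segment(s) drawn

Answer: 125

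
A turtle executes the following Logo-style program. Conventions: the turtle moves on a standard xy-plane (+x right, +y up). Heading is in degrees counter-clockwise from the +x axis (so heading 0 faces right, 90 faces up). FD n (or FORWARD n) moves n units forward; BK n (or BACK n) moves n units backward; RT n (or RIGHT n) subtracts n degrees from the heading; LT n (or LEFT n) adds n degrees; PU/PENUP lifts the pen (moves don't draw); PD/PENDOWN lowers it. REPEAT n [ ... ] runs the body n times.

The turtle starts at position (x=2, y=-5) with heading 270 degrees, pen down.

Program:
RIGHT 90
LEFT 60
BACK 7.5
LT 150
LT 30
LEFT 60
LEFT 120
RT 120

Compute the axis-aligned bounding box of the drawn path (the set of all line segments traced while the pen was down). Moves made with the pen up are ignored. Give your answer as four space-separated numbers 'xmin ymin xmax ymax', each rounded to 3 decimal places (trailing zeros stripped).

Answer: 2 -5 5.75 1.495

Derivation:
Executing turtle program step by step:
Start: pos=(2,-5), heading=270, pen down
RT 90: heading 270 -> 180
LT 60: heading 180 -> 240
BK 7.5: (2,-5) -> (5.75,1.495) [heading=240, draw]
LT 150: heading 240 -> 30
LT 30: heading 30 -> 60
LT 60: heading 60 -> 120
LT 120: heading 120 -> 240
RT 120: heading 240 -> 120
Final: pos=(5.75,1.495), heading=120, 1 segment(s) drawn

Segment endpoints: x in {2, 5.75}, y in {-5, 1.495}
xmin=2, ymin=-5, xmax=5.75, ymax=1.495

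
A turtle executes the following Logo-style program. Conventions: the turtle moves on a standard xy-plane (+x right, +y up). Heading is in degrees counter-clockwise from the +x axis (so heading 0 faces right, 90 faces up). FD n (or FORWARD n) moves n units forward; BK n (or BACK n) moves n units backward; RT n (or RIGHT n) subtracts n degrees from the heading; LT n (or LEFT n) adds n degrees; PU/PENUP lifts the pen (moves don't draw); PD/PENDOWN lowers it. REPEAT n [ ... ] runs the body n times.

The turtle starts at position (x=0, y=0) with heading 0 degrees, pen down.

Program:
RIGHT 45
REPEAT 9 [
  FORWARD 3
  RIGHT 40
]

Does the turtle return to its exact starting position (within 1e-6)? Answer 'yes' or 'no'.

Executing turtle program step by step:
Start: pos=(0,0), heading=0, pen down
RT 45: heading 0 -> 315
REPEAT 9 [
  -- iteration 1/9 --
  FD 3: (0,0) -> (2.121,-2.121) [heading=315, draw]
  RT 40: heading 315 -> 275
  -- iteration 2/9 --
  FD 3: (2.121,-2.121) -> (2.383,-5.11) [heading=275, draw]
  RT 40: heading 275 -> 235
  -- iteration 3/9 --
  FD 3: (2.383,-5.11) -> (0.662,-7.567) [heading=235, draw]
  RT 40: heading 235 -> 195
  -- iteration 4/9 --
  FD 3: (0.662,-7.567) -> (-2.236,-8.344) [heading=195, draw]
  RT 40: heading 195 -> 155
  -- iteration 5/9 --
  FD 3: (-2.236,-8.344) -> (-4.955,-7.076) [heading=155, draw]
  RT 40: heading 155 -> 115
  -- iteration 6/9 --
  FD 3: (-4.955,-7.076) -> (-6.222,-4.357) [heading=115, draw]
  RT 40: heading 115 -> 75
  -- iteration 7/9 --
  FD 3: (-6.222,-4.357) -> (-5.446,-1.459) [heading=75, draw]
  RT 40: heading 75 -> 35
  -- iteration 8/9 --
  FD 3: (-5.446,-1.459) -> (-2.989,0.261) [heading=35, draw]
  RT 40: heading 35 -> 355
  -- iteration 9/9 --
  FD 3: (-2.989,0.261) -> (0,0) [heading=355, draw]
  RT 40: heading 355 -> 315
]
Final: pos=(0,0), heading=315, 9 segment(s) drawn

Start position: (0, 0)
Final position: (0, 0)
Distance = 0; < 1e-6 -> CLOSED

Answer: yes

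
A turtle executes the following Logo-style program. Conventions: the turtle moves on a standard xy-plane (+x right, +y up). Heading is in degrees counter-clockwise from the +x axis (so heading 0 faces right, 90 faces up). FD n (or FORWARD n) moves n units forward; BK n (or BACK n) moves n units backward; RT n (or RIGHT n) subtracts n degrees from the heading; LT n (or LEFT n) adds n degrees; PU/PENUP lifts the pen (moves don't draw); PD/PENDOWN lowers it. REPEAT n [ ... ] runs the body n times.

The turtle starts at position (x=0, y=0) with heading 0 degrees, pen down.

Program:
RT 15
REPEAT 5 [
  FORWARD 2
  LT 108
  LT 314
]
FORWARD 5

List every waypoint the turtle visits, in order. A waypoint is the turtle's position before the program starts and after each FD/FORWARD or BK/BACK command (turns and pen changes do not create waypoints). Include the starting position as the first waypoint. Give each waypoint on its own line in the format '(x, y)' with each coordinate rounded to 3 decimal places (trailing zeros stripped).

Executing turtle program step by step:
Start: pos=(0,0), heading=0, pen down
RT 15: heading 0 -> 345
REPEAT 5 [
  -- iteration 1/5 --
  FD 2: (0,0) -> (1.932,-0.518) [heading=345, draw]
  LT 108: heading 345 -> 93
  LT 314: heading 93 -> 47
  -- iteration 2/5 --
  FD 2: (1.932,-0.518) -> (3.296,0.945) [heading=47, draw]
  LT 108: heading 47 -> 155
  LT 314: heading 155 -> 109
  -- iteration 3/5 --
  FD 2: (3.296,0.945) -> (2.645,2.836) [heading=109, draw]
  LT 108: heading 109 -> 217
  LT 314: heading 217 -> 171
  -- iteration 4/5 --
  FD 2: (2.645,2.836) -> (0.669,3.149) [heading=171, draw]
  LT 108: heading 171 -> 279
  LT 314: heading 279 -> 233
  -- iteration 5/5 --
  FD 2: (0.669,3.149) -> (-0.534,1.552) [heading=233, draw]
  LT 108: heading 233 -> 341
  LT 314: heading 341 -> 295
]
FD 5: (-0.534,1.552) -> (1.579,-2.98) [heading=295, draw]
Final: pos=(1.579,-2.98), heading=295, 6 segment(s) drawn
Waypoints (7 total):
(0, 0)
(1.932, -0.518)
(3.296, 0.945)
(2.645, 2.836)
(0.669, 3.149)
(-0.534, 1.552)
(1.579, -2.98)

Answer: (0, 0)
(1.932, -0.518)
(3.296, 0.945)
(2.645, 2.836)
(0.669, 3.149)
(-0.534, 1.552)
(1.579, -2.98)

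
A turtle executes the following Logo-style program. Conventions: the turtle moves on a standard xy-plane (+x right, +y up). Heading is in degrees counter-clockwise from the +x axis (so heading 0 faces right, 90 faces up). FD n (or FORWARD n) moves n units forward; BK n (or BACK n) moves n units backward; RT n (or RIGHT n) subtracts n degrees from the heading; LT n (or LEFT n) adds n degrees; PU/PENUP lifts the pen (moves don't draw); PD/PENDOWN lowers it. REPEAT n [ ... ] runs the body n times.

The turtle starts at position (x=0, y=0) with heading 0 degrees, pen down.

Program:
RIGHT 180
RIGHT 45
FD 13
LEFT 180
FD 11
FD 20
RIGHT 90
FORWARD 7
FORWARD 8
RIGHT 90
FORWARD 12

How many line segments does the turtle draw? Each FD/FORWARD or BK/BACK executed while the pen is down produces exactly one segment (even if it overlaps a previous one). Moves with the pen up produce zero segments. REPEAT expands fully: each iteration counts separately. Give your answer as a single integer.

Executing turtle program step by step:
Start: pos=(0,0), heading=0, pen down
RT 180: heading 0 -> 180
RT 45: heading 180 -> 135
FD 13: (0,0) -> (-9.192,9.192) [heading=135, draw]
LT 180: heading 135 -> 315
FD 11: (-9.192,9.192) -> (-1.414,1.414) [heading=315, draw]
FD 20: (-1.414,1.414) -> (12.728,-12.728) [heading=315, draw]
RT 90: heading 315 -> 225
FD 7: (12.728,-12.728) -> (7.778,-17.678) [heading=225, draw]
FD 8: (7.778,-17.678) -> (2.121,-23.335) [heading=225, draw]
RT 90: heading 225 -> 135
FD 12: (2.121,-23.335) -> (-6.364,-14.849) [heading=135, draw]
Final: pos=(-6.364,-14.849), heading=135, 6 segment(s) drawn
Segments drawn: 6

Answer: 6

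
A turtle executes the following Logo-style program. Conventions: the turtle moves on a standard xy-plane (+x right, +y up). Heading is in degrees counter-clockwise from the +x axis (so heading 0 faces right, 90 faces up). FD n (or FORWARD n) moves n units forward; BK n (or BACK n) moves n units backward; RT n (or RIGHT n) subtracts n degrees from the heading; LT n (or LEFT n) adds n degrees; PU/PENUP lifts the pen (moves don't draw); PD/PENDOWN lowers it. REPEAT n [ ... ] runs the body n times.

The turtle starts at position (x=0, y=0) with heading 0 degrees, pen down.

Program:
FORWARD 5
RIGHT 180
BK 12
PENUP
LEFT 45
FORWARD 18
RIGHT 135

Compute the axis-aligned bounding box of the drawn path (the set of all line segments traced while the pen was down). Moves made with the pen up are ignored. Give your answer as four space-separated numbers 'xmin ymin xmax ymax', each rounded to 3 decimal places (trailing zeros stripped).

Executing turtle program step by step:
Start: pos=(0,0), heading=0, pen down
FD 5: (0,0) -> (5,0) [heading=0, draw]
RT 180: heading 0 -> 180
BK 12: (5,0) -> (17,0) [heading=180, draw]
PU: pen up
LT 45: heading 180 -> 225
FD 18: (17,0) -> (4.272,-12.728) [heading=225, move]
RT 135: heading 225 -> 90
Final: pos=(4.272,-12.728), heading=90, 2 segment(s) drawn

Segment endpoints: x in {0, 5, 17}, y in {0, 0}
xmin=0, ymin=0, xmax=17, ymax=0

Answer: 0 0 17 0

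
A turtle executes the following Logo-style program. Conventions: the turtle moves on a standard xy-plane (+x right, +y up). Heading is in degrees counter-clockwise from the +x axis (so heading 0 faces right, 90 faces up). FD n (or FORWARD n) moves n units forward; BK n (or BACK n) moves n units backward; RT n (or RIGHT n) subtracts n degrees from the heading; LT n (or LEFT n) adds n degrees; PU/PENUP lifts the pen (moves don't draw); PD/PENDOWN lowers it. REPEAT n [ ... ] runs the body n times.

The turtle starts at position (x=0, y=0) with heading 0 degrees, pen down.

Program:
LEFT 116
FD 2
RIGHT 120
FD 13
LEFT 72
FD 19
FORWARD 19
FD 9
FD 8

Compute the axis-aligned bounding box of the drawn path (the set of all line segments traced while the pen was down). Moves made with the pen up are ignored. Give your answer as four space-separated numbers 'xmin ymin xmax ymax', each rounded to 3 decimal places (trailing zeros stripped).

Answer: -0.877 0 32.695 51.886

Derivation:
Executing turtle program step by step:
Start: pos=(0,0), heading=0, pen down
LT 116: heading 0 -> 116
FD 2: (0,0) -> (-0.877,1.798) [heading=116, draw]
RT 120: heading 116 -> 356
FD 13: (-0.877,1.798) -> (12.092,0.891) [heading=356, draw]
LT 72: heading 356 -> 68
FD 19: (12.092,0.891) -> (19.209,18.507) [heading=68, draw]
FD 19: (19.209,18.507) -> (26.327,36.124) [heading=68, draw]
FD 9: (26.327,36.124) -> (29.698,44.468) [heading=68, draw]
FD 8: (29.698,44.468) -> (32.695,51.886) [heading=68, draw]
Final: pos=(32.695,51.886), heading=68, 6 segment(s) drawn

Segment endpoints: x in {-0.877, 0, 12.092, 19.209, 26.327, 29.698, 32.695}, y in {0, 0.891, 1.798, 18.507, 36.124, 44.468, 51.886}
xmin=-0.877, ymin=0, xmax=32.695, ymax=51.886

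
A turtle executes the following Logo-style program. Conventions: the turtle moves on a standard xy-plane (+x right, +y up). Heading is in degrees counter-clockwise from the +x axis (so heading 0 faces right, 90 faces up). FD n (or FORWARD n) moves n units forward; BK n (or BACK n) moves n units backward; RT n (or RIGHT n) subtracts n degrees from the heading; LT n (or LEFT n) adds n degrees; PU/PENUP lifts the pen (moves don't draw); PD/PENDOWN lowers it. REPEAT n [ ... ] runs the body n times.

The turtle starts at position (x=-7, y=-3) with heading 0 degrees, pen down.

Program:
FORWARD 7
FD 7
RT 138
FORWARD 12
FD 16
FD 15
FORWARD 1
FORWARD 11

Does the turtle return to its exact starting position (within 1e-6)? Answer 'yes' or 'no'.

Answer: no

Derivation:
Executing turtle program step by step:
Start: pos=(-7,-3), heading=0, pen down
FD 7: (-7,-3) -> (0,-3) [heading=0, draw]
FD 7: (0,-3) -> (7,-3) [heading=0, draw]
RT 138: heading 0 -> 222
FD 12: (7,-3) -> (-1.918,-11.03) [heading=222, draw]
FD 16: (-1.918,-11.03) -> (-13.808,-21.736) [heading=222, draw]
FD 15: (-13.808,-21.736) -> (-24.955,-31.773) [heading=222, draw]
FD 1: (-24.955,-31.773) -> (-25.698,-32.442) [heading=222, draw]
FD 11: (-25.698,-32.442) -> (-33.873,-39.802) [heading=222, draw]
Final: pos=(-33.873,-39.802), heading=222, 7 segment(s) drawn

Start position: (-7, -3)
Final position: (-33.873, -39.802)
Distance = 45.569; >= 1e-6 -> NOT closed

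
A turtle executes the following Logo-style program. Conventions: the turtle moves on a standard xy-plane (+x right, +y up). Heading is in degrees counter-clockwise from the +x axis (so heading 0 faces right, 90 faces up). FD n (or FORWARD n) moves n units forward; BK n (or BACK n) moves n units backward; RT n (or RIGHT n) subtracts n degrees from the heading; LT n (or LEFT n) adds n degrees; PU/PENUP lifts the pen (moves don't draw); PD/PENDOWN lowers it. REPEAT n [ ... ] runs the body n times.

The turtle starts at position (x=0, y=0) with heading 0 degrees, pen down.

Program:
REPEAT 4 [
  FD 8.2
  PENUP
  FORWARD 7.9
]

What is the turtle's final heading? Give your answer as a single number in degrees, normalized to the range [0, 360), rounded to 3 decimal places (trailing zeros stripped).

Answer: 0

Derivation:
Executing turtle program step by step:
Start: pos=(0,0), heading=0, pen down
REPEAT 4 [
  -- iteration 1/4 --
  FD 8.2: (0,0) -> (8.2,0) [heading=0, draw]
  PU: pen up
  FD 7.9: (8.2,0) -> (16.1,0) [heading=0, move]
  -- iteration 2/4 --
  FD 8.2: (16.1,0) -> (24.3,0) [heading=0, move]
  PU: pen up
  FD 7.9: (24.3,0) -> (32.2,0) [heading=0, move]
  -- iteration 3/4 --
  FD 8.2: (32.2,0) -> (40.4,0) [heading=0, move]
  PU: pen up
  FD 7.9: (40.4,0) -> (48.3,0) [heading=0, move]
  -- iteration 4/4 --
  FD 8.2: (48.3,0) -> (56.5,0) [heading=0, move]
  PU: pen up
  FD 7.9: (56.5,0) -> (64.4,0) [heading=0, move]
]
Final: pos=(64.4,0), heading=0, 1 segment(s) drawn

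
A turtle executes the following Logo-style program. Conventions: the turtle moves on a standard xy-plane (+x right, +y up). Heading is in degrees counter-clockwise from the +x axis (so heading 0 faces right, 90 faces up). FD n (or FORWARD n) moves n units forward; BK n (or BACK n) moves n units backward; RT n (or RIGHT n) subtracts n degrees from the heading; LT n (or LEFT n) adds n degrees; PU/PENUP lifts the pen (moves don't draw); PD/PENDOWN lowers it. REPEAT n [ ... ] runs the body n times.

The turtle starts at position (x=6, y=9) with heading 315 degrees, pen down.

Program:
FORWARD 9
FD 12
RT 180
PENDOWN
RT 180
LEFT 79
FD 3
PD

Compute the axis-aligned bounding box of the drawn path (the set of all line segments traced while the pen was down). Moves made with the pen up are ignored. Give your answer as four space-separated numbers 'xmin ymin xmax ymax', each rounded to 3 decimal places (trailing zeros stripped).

Executing turtle program step by step:
Start: pos=(6,9), heading=315, pen down
FD 9: (6,9) -> (12.364,2.636) [heading=315, draw]
FD 12: (12.364,2.636) -> (20.849,-5.849) [heading=315, draw]
RT 180: heading 315 -> 135
PD: pen down
RT 180: heading 135 -> 315
LT 79: heading 315 -> 34
FD 3: (20.849,-5.849) -> (23.336,-4.172) [heading=34, draw]
PD: pen down
Final: pos=(23.336,-4.172), heading=34, 3 segment(s) drawn

Segment endpoints: x in {6, 12.364, 20.849, 23.336}, y in {-5.849, -4.172, 2.636, 9}
xmin=6, ymin=-5.849, xmax=23.336, ymax=9

Answer: 6 -5.849 23.336 9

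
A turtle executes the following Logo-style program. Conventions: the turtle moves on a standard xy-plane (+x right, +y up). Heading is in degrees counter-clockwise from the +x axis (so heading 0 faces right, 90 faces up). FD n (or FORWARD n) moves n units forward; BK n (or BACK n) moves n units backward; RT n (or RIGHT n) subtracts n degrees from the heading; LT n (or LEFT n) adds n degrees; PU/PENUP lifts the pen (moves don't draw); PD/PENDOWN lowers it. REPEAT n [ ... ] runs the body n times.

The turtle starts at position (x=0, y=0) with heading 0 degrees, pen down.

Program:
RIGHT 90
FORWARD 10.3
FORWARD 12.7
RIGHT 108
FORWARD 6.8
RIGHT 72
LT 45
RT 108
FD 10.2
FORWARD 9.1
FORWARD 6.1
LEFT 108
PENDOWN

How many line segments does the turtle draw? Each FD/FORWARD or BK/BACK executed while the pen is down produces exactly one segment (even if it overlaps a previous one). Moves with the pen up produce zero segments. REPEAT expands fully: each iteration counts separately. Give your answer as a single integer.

Executing turtle program step by step:
Start: pos=(0,0), heading=0, pen down
RT 90: heading 0 -> 270
FD 10.3: (0,0) -> (0,-10.3) [heading=270, draw]
FD 12.7: (0,-10.3) -> (0,-23) [heading=270, draw]
RT 108: heading 270 -> 162
FD 6.8: (0,-23) -> (-6.467,-20.899) [heading=162, draw]
RT 72: heading 162 -> 90
LT 45: heading 90 -> 135
RT 108: heading 135 -> 27
FD 10.2: (-6.467,-20.899) -> (2.621,-16.268) [heading=27, draw]
FD 9.1: (2.621,-16.268) -> (10.729,-12.137) [heading=27, draw]
FD 6.1: (10.729,-12.137) -> (16.164,-9.367) [heading=27, draw]
LT 108: heading 27 -> 135
PD: pen down
Final: pos=(16.164,-9.367), heading=135, 6 segment(s) drawn
Segments drawn: 6

Answer: 6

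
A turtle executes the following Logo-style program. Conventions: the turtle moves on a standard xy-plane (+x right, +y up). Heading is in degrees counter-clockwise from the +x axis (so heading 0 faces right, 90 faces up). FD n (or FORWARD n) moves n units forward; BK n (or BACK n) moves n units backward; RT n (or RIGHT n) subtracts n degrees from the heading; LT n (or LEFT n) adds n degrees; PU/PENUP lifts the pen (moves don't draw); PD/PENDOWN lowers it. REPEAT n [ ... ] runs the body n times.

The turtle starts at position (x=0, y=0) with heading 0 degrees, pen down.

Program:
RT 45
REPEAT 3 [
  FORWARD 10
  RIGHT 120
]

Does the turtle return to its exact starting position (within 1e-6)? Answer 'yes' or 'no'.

Executing turtle program step by step:
Start: pos=(0,0), heading=0, pen down
RT 45: heading 0 -> 315
REPEAT 3 [
  -- iteration 1/3 --
  FD 10: (0,0) -> (7.071,-7.071) [heading=315, draw]
  RT 120: heading 315 -> 195
  -- iteration 2/3 --
  FD 10: (7.071,-7.071) -> (-2.588,-9.659) [heading=195, draw]
  RT 120: heading 195 -> 75
  -- iteration 3/3 --
  FD 10: (-2.588,-9.659) -> (0,0) [heading=75, draw]
  RT 120: heading 75 -> 315
]
Final: pos=(0,0), heading=315, 3 segment(s) drawn

Start position: (0, 0)
Final position: (0, 0)
Distance = 0; < 1e-6 -> CLOSED

Answer: yes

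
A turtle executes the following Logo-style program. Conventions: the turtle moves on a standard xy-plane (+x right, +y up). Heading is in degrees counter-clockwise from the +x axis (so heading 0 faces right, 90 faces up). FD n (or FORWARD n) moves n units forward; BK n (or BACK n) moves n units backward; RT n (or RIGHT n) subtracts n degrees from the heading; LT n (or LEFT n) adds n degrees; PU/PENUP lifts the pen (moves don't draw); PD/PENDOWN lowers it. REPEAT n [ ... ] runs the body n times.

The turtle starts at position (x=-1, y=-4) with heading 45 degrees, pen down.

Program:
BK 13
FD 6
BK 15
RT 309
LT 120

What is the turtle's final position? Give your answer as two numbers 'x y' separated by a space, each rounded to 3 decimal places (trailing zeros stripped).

Executing turtle program step by step:
Start: pos=(-1,-4), heading=45, pen down
BK 13: (-1,-4) -> (-10.192,-13.192) [heading=45, draw]
FD 6: (-10.192,-13.192) -> (-5.95,-8.95) [heading=45, draw]
BK 15: (-5.95,-8.95) -> (-16.556,-19.556) [heading=45, draw]
RT 309: heading 45 -> 96
LT 120: heading 96 -> 216
Final: pos=(-16.556,-19.556), heading=216, 3 segment(s) drawn

Answer: -16.556 -19.556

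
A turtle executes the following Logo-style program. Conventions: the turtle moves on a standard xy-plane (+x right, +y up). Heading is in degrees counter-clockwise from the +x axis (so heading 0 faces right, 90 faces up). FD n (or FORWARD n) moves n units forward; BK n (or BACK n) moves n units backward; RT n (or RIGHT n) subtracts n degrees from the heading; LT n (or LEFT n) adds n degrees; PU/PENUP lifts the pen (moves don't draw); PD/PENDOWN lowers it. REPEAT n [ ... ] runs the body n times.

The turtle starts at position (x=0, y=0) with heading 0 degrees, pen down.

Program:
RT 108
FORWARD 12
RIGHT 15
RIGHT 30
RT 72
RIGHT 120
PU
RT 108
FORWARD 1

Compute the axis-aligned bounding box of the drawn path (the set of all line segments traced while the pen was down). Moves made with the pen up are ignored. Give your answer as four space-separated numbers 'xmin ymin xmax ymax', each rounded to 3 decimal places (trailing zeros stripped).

Answer: -3.708 -11.413 0 0

Derivation:
Executing turtle program step by step:
Start: pos=(0,0), heading=0, pen down
RT 108: heading 0 -> 252
FD 12: (0,0) -> (-3.708,-11.413) [heading=252, draw]
RT 15: heading 252 -> 237
RT 30: heading 237 -> 207
RT 72: heading 207 -> 135
RT 120: heading 135 -> 15
PU: pen up
RT 108: heading 15 -> 267
FD 1: (-3.708,-11.413) -> (-3.761,-12.411) [heading=267, move]
Final: pos=(-3.761,-12.411), heading=267, 1 segment(s) drawn

Segment endpoints: x in {-3.708, 0}, y in {-11.413, 0}
xmin=-3.708, ymin=-11.413, xmax=0, ymax=0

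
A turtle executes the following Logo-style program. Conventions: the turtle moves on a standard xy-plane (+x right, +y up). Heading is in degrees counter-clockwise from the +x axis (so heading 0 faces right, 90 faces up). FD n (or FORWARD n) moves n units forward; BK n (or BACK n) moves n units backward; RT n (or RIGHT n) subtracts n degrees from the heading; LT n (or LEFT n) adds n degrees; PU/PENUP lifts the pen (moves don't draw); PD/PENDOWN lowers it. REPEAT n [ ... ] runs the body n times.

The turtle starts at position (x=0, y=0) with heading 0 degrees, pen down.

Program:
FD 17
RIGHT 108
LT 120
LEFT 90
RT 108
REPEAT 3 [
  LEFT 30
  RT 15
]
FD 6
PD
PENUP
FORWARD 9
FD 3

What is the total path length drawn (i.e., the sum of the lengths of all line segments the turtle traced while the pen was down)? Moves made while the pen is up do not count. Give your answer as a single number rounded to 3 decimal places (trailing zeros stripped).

Answer: 23

Derivation:
Executing turtle program step by step:
Start: pos=(0,0), heading=0, pen down
FD 17: (0,0) -> (17,0) [heading=0, draw]
RT 108: heading 0 -> 252
LT 120: heading 252 -> 12
LT 90: heading 12 -> 102
RT 108: heading 102 -> 354
REPEAT 3 [
  -- iteration 1/3 --
  LT 30: heading 354 -> 24
  RT 15: heading 24 -> 9
  -- iteration 2/3 --
  LT 30: heading 9 -> 39
  RT 15: heading 39 -> 24
  -- iteration 3/3 --
  LT 30: heading 24 -> 54
  RT 15: heading 54 -> 39
]
FD 6: (17,0) -> (21.663,3.776) [heading=39, draw]
PD: pen down
PU: pen up
FD 9: (21.663,3.776) -> (28.657,9.44) [heading=39, move]
FD 3: (28.657,9.44) -> (30.989,11.328) [heading=39, move]
Final: pos=(30.989,11.328), heading=39, 2 segment(s) drawn

Segment lengths:
  seg 1: (0,0) -> (17,0), length = 17
  seg 2: (17,0) -> (21.663,3.776), length = 6
Total = 23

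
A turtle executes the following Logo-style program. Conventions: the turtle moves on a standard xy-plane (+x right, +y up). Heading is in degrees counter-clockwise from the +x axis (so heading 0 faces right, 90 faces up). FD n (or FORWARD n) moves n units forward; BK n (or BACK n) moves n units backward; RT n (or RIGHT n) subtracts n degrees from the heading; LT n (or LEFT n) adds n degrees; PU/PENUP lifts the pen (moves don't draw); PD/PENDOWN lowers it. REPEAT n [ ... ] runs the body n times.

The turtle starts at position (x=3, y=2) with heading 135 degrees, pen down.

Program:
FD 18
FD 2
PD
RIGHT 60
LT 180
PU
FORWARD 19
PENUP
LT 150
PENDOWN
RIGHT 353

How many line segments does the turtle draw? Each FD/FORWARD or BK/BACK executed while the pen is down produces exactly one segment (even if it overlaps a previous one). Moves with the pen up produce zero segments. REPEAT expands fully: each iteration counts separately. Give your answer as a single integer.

Answer: 2

Derivation:
Executing turtle program step by step:
Start: pos=(3,2), heading=135, pen down
FD 18: (3,2) -> (-9.728,14.728) [heading=135, draw]
FD 2: (-9.728,14.728) -> (-11.142,16.142) [heading=135, draw]
PD: pen down
RT 60: heading 135 -> 75
LT 180: heading 75 -> 255
PU: pen up
FD 19: (-11.142,16.142) -> (-16.06,-2.21) [heading=255, move]
PU: pen up
LT 150: heading 255 -> 45
PD: pen down
RT 353: heading 45 -> 52
Final: pos=(-16.06,-2.21), heading=52, 2 segment(s) drawn
Segments drawn: 2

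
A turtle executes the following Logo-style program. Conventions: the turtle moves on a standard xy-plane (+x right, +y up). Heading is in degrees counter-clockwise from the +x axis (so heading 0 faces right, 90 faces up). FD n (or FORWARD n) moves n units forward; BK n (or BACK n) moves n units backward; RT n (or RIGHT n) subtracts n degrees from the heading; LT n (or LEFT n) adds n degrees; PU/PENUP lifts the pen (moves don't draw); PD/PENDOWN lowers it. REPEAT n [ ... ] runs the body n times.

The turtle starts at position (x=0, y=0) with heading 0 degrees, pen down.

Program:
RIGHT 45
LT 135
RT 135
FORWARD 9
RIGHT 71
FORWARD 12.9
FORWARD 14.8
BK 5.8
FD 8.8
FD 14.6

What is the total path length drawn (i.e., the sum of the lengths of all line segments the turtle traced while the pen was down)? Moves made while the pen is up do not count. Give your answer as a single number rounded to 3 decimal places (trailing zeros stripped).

Executing turtle program step by step:
Start: pos=(0,0), heading=0, pen down
RT 45: heading 0 -> 315
LT 135: heading 315 -> 90
RT 135: heading 90 -> 315
FD 9: (0,0) -> (6.364,-6.364) [heading=315, draw]
RT 71: heading 315 -> 244
FD 12.9: (6.364,-6.364) -> (0.709,-17.958) [heading=244, draw]
FD 14.8: (0.709,-17.958) -> (-5.779,-31.261) [heading=244, draw]
BK 5.8: (-5.779,-31.261) -> (-3.236,-26.048) [heading=244, draw]
FD 8.8: (-3.236,-26.048) -> (-7.094,-33.957) [heading=244, draw]
FD 14.6: (-7.094,-33.957) -> (-13.494,-47.079) [heading=244, draw]
Final: pos=(-13.494,-47.079), heading=244, 6 segment(s) drawn

Segment lengths:
  seg 1: (0,0) -> (6.364,-6.364), length = 9
  seg 2: (6.364,-6.364) -> (0.709,-17.958), length = 12.9
  seg 3: (0.709,-17.958) -> (-5.779,-31.261), length = 14.8
  seg 4: (-5.779,-31.261) -> (-3.236,-26.048), length = 5.8
  seg 5: (-3.236,-26.048) -> (-7.094,-33.957), length = 8.8
  seg 6: (-7.094,-33.957) -> (-13.494,-47.079), length = 14.6
Total = 65.9

Answer: 65.9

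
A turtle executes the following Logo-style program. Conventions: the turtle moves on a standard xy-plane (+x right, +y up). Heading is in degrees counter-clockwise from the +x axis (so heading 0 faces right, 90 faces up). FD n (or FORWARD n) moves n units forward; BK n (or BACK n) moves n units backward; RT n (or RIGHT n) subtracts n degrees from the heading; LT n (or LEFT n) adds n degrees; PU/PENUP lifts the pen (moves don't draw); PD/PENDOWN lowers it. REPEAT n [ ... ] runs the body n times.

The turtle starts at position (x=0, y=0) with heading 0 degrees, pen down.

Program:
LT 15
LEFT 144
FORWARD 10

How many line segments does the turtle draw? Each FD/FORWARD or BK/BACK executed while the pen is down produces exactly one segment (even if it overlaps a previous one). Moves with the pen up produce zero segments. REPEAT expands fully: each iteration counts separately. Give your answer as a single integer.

Executing turtle program step by step:
Start: pos=(0,0), heading=0, pen down
LT 15: heading 0 -> 15
LT 144: heading 15 -> 159
FD 10: (0,0) -> (-9.336,3.584) [heading=159, draw]
Final: pos=(-9.336,3.584), heading=159, 1 segment(s) drawn
Segments drawn: 1

Answer: 1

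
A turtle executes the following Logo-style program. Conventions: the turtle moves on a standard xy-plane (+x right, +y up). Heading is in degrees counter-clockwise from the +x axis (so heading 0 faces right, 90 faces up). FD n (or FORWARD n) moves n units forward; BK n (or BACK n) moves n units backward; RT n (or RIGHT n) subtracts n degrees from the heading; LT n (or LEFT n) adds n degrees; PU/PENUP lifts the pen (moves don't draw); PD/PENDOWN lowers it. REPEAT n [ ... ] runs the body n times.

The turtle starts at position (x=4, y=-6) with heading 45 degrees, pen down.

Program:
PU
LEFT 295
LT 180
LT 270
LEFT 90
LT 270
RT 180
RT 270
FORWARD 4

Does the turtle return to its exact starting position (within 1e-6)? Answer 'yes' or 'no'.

Answer: no

Derivation:
Executing turtle program step by step:
Start: pos=(4,-6), heading=45, pen down
PU: pen up
LT 295: heading 45 -> 340
LT 180: heading 340 -> 160
LT 270: heading 160 -> 70
LT 90: heading 70 -> 160
LT 270: heading 160 -> 70
RT 180: heading 70 -> 250
RT 270: heading 250 -> 340
FD 4: (4,-6) -> (7.759,-7.368) [heading=340, move]
Final: pos=(7.759,-7.368), heading=340, 0 segment(s) drawn

Start position: (4, -6)
Final position: (7.759, -7.368)
Distance = 4; >= 1e-6 -> NOT closed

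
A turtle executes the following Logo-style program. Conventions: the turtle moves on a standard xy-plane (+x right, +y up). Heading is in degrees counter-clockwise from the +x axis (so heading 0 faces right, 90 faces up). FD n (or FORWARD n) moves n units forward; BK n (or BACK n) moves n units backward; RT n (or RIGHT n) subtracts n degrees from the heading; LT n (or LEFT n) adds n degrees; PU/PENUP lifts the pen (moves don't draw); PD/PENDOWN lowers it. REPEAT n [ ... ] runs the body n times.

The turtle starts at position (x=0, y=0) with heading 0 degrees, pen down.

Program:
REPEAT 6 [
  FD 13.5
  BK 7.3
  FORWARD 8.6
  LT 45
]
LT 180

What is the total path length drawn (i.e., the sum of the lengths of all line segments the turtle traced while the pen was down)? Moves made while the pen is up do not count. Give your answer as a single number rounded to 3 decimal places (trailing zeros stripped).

Executing turtle program step by step:
Start: pos=(0,0), heading=0, pen down
REPEAT 6 [
  -- iteration 1/6 --
  FD 13.5: (0,0) -> (13.5,0) [heading=0, draw]
  BK 7.3: (13.5,0) -> (6.2,0) [heading=0, draw]
  FD 8.6: (6.2,0) -> (14.8,0) [heading=0, draw]
  LT 45: heading 0 -> 45
  -- iteration 2/6 --
  FD 13.5: (14.8,0) -> (24.346,9.546) [heading=45, draw]
  BK 7.3: (24.346,9.546) -> (19.184,4.384) [heading=45, draw]
  FD 8.6: (19.184,4.384) -> (25.265,10.465) [heading=45, draw]
  LT 45: heading 45 -> 90
  -- iteration 3/6 --
  FD 13.5: (25.265,10.465) -> (25.265,23.965) [heading=90, draw]
  BK 7.3: (25.265,23.965) -> (25.265,16.665) [heading=90, draw]
  FD 8.6: (25.265,16.665) -> (25.265,25.265) [heading=90, draw]
  LT 45: heading 90 -> 135
  -- iteration 4/6 --
  FD 13.5: (25.265,25.265) -> (15.719,34.811) [heading=135, draw]
  BK 7.3: (15.719,34.811) -> (20.881,29.649) [heading=135, draw]
  FD 8.6: (20.881,29.649) -> (14.8,35.73) [heading=135, draw]
  LT 45: heading 135 -> 180
  -- iteration 5/6 --
  FD 13.5: (14.8,35.73) -> (1.3,35.73) [heading=180, draw]
  BK 7.3: (1.3,35.73) -> (8.6,35.73) [heading=180, draw]
  FD 8.6: (8.6,35.73) -> (0,35.73) [heading=180, draw]
  LT 45: heading 180 -> 225
  -- iteration 6/6 --
  FD 13.5: (0,35.73) -> (-9.546,26.184) [heading=225, draw]
  BK 7.3: (-9.546,26.184) -> (-4.384,31.346) [heading=225, draw]
  FD 8.6: (-4.384,31.346) -> (-10.465,25.265) [heading=225, draw]
  LT 45: heading 225 -> 270
]
LT 180: heading 270 -> 90
Final: pos=(-10.465,25.265), heading=90, 18 segment(s) drawn

Segment lengths:
  seg 1: (0,0) -> (13.5,0), length = 13.5
  seg 2: (13.5,0) -> (6.2,0), length = 7.3
  seg 3: (6.2,0) -> (14.8,0), length = 8.6
  seg 4: (14.8,0) -> (24.346,9.546), length = 13.5
  seg 5: (24.346,9.546) -> (19.184,4.384), length = 7.3
  seg 6: (19.184,4.384) -> (25.265,10.465), length = 8.6
  seg 7: (25.265,10.465) -> (25.265,23.965), length = 13.5
  seg 8: (25.265,23.965) -> (25.265,16.665), length = 7.3
  seg 9: (25.265,16.665) -> (25.265,25.265), length = 8.6
  seg 10: (25.265,25.265) -> (15.719,34.811), length = 13.5
  seg 11: (15.719,34.811) -> (20.881,29.649), length = 7.3
  seg 12: (20.881,29.649) -> (14.8,35.73), length = 8.6
  seg 13: (14.8,35.73) -> (1.3,35.73), length = 13.5
  seg 14: (1.3,35.73) -> (8.6,35.73), length = 7.3
  seg 15: (8.6,35.73) -> (0,35.73), length = 8.6
  seg 16: (0,35.73) -> (-9.546,26.184), length = 13.5
  seg 17: (-9.546,26.184) -> (-4.384,31.346), length = 7.3
  seg 18: (-4.384,31.346) -> (-10.465,25.265), length = 8.6
Total = 176.4

Answer: 176.4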